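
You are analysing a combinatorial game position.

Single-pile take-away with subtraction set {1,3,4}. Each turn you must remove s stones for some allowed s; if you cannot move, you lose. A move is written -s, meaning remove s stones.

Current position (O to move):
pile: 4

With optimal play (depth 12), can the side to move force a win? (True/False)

O winning at [4]: True

ply 1, O at 4 | -1=-1→3; -3=-1→1; -4=+1→0*
ply 2: 0 is terminal -1 (X); from 4 depth 12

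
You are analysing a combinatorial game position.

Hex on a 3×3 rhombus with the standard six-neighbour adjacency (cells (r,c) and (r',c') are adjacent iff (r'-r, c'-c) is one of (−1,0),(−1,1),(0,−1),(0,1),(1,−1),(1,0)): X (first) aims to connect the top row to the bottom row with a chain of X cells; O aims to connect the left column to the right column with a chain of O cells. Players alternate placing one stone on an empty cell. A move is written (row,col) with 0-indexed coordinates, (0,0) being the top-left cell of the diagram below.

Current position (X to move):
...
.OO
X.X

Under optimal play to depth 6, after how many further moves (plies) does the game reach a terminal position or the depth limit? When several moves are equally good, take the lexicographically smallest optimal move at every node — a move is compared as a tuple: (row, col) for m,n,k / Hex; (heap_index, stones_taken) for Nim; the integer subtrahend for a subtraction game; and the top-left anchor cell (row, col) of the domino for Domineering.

PV length from [.../.OO/X.X]: 3 plies

ply 1, X at .../.OO/X.X | (0,0)=-1→X../.OO/X.X; (0,1)=-1→.X./.OO/X.X; (0,2)=-1→..X/.OO/X.X; (1,0)=+1→.../XOO/X.X*; (2,1)=-1→.../.OO/XXX
ply 2, O at .../XOO/X.X | (0,0)=-1→O../XOO/X.X*; (0,1)=-1→.O./XOO/X.X; (0,2)=-1→..O/XOO/X.X; (2,1)=-1→.../XOO/XOX
ply 3, X at O../XOO/X.X | (0,1)=+1→OX./XOO/X.X*; (0,2)=-1→O.X/XOO/X.X; (2,1)=-1→O../XOO/XXX
ply 4: OX./XOO/X.X is terminal -1 (O); from .../.OO/X.X depth 6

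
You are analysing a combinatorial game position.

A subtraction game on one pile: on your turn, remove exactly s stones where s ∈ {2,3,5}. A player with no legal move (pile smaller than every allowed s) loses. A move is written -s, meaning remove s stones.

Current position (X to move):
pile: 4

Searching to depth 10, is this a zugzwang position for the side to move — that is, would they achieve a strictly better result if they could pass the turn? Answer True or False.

zugzwang(4, X) = False

ply 1, X at 4 | -2=-1→2; -3=+1→1*
ply 2: 1 is terminal -1 (O); from 4 depth 10
if X skipped the turn, O would face:
~ ply 1, O at 4 | -2=-1→2; -3=+1→1*
~ ply 2: 1 is terminal -1 (X); from 4 depth 10
compare (X): move=+1 vs pass=-1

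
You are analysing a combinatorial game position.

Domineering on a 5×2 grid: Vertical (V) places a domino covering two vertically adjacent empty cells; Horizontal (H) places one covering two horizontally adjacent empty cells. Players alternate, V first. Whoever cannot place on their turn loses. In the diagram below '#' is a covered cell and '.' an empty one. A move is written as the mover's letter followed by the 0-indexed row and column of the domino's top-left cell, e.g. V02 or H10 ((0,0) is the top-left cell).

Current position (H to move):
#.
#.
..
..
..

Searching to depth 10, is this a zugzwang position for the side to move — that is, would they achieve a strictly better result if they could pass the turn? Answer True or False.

p1 H@[#./#./../../..]: H20[#./#./##/../..]-1 H30[#./#./../##/..]+1* H40[#./#./../../##]-1
p2 V@[#./#./../##/..]: V01[##/##/../##/..]-1* V11[#./##/.#/##/..]-1
p3 H@[##/##/../##/..]: H20[##/##/##/##/..]+1* H40[##/##/../##/##]+1
p4 V@[##/##/##/##/..] terminal -1; root [#./#./../../..] d10
pass branch (V moves first from the same position):
  | p1 V@[#./#./../../..]: V01[##/##/../../..]-1 V11[#./##/.#/../..]-1 V20[#./#./#./#./..]+1* V21[#./#./.#/.#/..]+1 V30[#./#./../#./#.]+1 V31[#./#./../.#/.#]+1
  | p2 H@[#./#./#./#./..]: H40[#./#./#./#./##]-1*
  | p3 V@[#./#./#./#./##]: V01[##/##/#./#./##]+1* V11[#./##/##/#./##]+1 V21[#./#./##/##/##]+1
  | p4 H@[##/##/#./#./##] terminal -1; root [#./#./../../..] d10
H moving scores +1; H passing scores -1

zugzwang(#./#./../../.., H) = False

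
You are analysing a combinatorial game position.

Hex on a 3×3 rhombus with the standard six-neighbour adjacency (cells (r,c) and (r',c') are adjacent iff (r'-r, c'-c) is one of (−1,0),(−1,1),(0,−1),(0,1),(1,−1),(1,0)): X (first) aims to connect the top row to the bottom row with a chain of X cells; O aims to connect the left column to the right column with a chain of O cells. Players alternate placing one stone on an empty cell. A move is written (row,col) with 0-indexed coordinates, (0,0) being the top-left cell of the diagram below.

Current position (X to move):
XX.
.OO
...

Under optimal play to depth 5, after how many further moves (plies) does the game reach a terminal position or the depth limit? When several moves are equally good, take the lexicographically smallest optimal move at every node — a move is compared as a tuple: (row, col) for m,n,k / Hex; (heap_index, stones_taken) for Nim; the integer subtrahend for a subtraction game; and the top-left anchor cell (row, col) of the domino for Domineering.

PV length from [XX./.OO/...]: 2 plies

ply 1, X at XX./.OO/... | (0,2)=-1→XXX/.OO/...*; (1,0)=-1→XX./XOO/...; (2,0)=-1→XX./.OO/X..; (2,1)=-1→XX./.OO/.X.; (2,2)=-1→XX./.OO/..X
ply 2, O at XXX/.OO/... | (1,0)=+1→XXX/OOO/...*; (2,0)=+1→XXX/.OO/O..; (2,1)=+1→XXX/.OO/.O.; (2,2)=+1→XXX/.OO/..O
ply 3: XXX/OOO/... is terminal -1 (X); from XX./.OO/... depth 5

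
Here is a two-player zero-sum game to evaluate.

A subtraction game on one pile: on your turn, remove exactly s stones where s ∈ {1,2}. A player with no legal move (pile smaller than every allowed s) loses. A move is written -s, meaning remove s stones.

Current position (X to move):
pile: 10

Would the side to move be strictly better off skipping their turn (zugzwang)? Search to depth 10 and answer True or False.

p1 X@[10]: -1[9]+1* -2[8]-1
p2 O@[9]: -1[8]-1* -2[7]-1
p3 X@[8]: -1[7]-1 -2[6]+1*
p4 O@[6]: -1[5]-1* -2[4]-1
p5 X@[5]: -1[4]-1 -2[3]+1*
p6 O@[3]: -1[2]-1* -2[1]-1
p7 X@[2]: -1[1]-1 -2[0]+1*
p8 O@[0] terminal -1; root [10] d10
if X skipped the turn, O would face:
~ p1 O@[10]: -1[9]+1* -2[8]-1
~ p2 X@[9]: -1[8]-1* -2[7]-1
~ p3 O@[8]: -1[7]-1 -2[6]+1*
~ p4 X@[6]: -1[5]-1* -2[4]-1
~ p5 O@[5]: -1[4]-1 -2[3]+1*
~ p6 X@[3]: -1[2]-1* -2[1]-1
~ p7 O@[2]: -1[1]-1 -2[0]+1*
~ p8 X@[0] terminal -1; root [10] d10
compare (X): move=+1 vs pass=-1

zugzwang(10, X) = False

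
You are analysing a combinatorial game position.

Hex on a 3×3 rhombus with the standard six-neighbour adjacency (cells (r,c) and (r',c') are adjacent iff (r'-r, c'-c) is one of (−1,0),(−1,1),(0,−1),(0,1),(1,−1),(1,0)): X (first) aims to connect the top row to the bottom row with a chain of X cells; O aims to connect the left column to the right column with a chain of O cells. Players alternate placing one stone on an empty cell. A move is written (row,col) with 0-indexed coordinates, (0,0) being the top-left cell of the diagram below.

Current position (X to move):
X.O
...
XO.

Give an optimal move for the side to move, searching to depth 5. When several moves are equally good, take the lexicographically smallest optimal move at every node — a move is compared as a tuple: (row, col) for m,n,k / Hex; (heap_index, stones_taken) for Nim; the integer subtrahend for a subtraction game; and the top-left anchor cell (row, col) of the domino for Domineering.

ply 1, X at X.O/.../XO. | (0,1)=+1→XXO/.../XO.*; (1,0)=+1→X.O/X../XO.; (1,1)=+1→X.O/.X./XO.; (1,2)=-1→X.O/..X/XO.; (2,2)=-1→X.O/.../XOX
ply 2, O at XXO/.../XO. | (1,0)=-1→XXO/O../XO.*; (1,1)=-1→XXO/.O./XO.; (1,2)=-1→XXO/..O/XO.; (2,2)=-1→XXO/.../XOO
ply 3, X at XXO/O../XO. | (1,1)=+1→XXO/OX./XO.*; (1,2)=-1→XXO/O.X/XO.; (2,2)=-1→XXO/O../XOX
ply 4: XXO/OX./XO. is terminal -1 (O); from X.O/.../XO. depth 5

X's best at [X.O/.../XO.]: (0,1)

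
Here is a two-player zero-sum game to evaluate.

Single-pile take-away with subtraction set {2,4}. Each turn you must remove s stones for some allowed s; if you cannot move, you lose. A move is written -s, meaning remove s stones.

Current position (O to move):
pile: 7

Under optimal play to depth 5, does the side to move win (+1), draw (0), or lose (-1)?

value(7, O) = -1

ply 1, O at 7 | -2=-1→5*; -4=-1→3
ply 2, X at 5 | -2=-1→3; -4=+1→1*
ply 3: 1 is terminal -1 (O); from 7 depth 5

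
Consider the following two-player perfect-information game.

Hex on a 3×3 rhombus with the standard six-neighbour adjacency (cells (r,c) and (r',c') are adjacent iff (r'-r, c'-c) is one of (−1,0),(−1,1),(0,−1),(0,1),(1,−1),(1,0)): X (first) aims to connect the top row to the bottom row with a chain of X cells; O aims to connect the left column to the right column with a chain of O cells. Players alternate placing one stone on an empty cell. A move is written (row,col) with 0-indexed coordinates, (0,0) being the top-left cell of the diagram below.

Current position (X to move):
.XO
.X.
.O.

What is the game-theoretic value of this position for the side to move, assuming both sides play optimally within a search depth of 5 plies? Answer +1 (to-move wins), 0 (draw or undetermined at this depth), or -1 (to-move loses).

value(.XO/.X./.O., X) = +1

p1 X@[.XO/.X./.O.]: (0,0)[XXO/.X./.O.]-1 (1,0)[.XO/XX./.O.]-1 (1,2)[.XO/.XX/.O.]+1* (2,0)[.XO/.X./XO.]+1 (2,2)[.XO/.X./.OX]+1
p2 O@[.XO/.XX/.O.]: (0,0)[OXO/.XX/.O.]-1* (1,0)[.XO/OXX/.O.]-1 (2,0)[.XO/.XX/OO.]-1 (2,2)[.XO/.XX/.OO]-1
p3 X@[OXO/.XX/.O.]: (1,0)[OXO/XXX/.O.]+1* (2,0)[OXO/.XX/XO.]+1 (2,2)[OXO/.XX/.OX]+1
p4 O@[OXO/XXX/.O.]: (2,0)[OXO/XXX/OO.]-1* (2,2)[OXO/XXX/.OO]-1
p5 X@[OXO/XXX/OO.]: (2,2)[OXO/XXX/OOX]+1*
p6 O@[OXO/XXX/OOX] terminal -1; root [.XO/.X./.O.] d5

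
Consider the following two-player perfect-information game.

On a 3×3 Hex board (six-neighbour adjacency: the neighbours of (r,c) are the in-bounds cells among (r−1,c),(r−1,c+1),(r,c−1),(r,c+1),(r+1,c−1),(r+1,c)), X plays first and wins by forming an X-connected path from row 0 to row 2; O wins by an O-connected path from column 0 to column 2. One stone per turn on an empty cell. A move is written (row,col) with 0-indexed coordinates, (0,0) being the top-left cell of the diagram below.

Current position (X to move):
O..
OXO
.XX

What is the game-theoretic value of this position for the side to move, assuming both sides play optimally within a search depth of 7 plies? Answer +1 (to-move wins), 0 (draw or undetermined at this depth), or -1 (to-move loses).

p1 X@[O../OXO/.XX]: (0,1)[OX./OXO/.XX]+1* (0,2)[O.X/OXO/.XX]+1 (2,0)[O../OXO/XXX]+1
p2 O@[OX./OXO/.XX] terminal -1; root [O../OXO/.XX] d7

value(O../OXO/.XX, X) = +1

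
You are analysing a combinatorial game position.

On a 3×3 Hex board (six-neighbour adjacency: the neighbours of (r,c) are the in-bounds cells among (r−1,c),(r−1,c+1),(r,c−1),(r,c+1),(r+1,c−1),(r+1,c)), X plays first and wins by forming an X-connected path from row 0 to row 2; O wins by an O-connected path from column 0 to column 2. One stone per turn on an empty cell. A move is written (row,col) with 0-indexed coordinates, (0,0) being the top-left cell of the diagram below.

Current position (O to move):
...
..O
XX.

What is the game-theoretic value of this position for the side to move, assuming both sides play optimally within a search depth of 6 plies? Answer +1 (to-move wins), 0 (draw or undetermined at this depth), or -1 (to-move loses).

[.../..O/XX.] O move#1: (0,0):-1/O../..O/XX., (0,1):+1/.O./..O/XX.*, (0,2):-1/..O/..O/XX., (1,0):-1/.../O.O/XX., (1,1):-1/.../.OO/XX., (2,2):-1/.../..O/XXO
[.O./..O/XX.] X move#2: (0,0):-1/XO./..O/XX.*, (0,2):-1/.OX/..O/XX., (1,0):-1/.O./X.O/XX., (1,1):-1/.O./.XO/XX., (2,2):-1/.O./..O/XXX
[XO./..O/XX.] O move#3: (0,2):-1/XOO/..O/XX., (1,0):+1/XO./O.O/XX.*, (1,1):-1/XO./.OO/XX., (2,2):-1/XO./..O/XXO
[XO./O.O/XX.] X move#4: (0,2):-1/XOX/O.O/XX.*, (1,1):-1/XO./OXO/XX., (2,2):-1/XO./O.O/XXX
[XOX/O.O/XX.] O move#5: (1,1):+1/XOX/OOO/XX.*, (2,2):-1/XOX/O.O/XXO
[XOX/OOO/XX.] end (terminal -1, X#6); searched .../..O/XX. to 6

value(.../..O/XX., O) = +1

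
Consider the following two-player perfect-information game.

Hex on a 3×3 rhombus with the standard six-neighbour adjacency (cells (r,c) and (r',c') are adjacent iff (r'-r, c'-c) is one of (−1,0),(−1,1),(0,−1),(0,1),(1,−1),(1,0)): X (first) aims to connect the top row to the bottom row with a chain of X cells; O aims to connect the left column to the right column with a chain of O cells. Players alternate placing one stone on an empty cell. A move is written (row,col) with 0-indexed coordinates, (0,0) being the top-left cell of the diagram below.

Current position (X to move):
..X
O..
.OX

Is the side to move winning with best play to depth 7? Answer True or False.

ply 1, X at ..X/O../.OX | (0,0)=-1→X.X/O../.OX; (0,1)=-1→.XX/O../.OX; (1,1)=+1→..X/OX./.OX*; (1,2)=+1→..X/O.X/.OX; (2,0)=+1→..X/O../XOX
ply 2, O at ..X/OX./.OX | (0,0)=-1→O.X/OX./.OX*; (0,1)=-1→.OX/OX./.OX; (1,2)=-1→..X/OXO/.OX; (2,0)=-1→..X/OX./OOX
ply 3, X at O.X/OX./.OX | (0,1)=+1→OXX/OX./.OX*; (1,2)=+1→O.X/OXX/.OX; (2,0)=+1→O.X/OX./XOX
ply 4, O at OXX/OX./.OX | (1,2)=-1→OXX/OXO/.OX*; (2,0)=-1→OXX/OX./OOX
ply 5, X at OXX/OXO/.OX | (2,0)=+1→OXX/OXO/XOX*
ply 6: OXX/OXO/XOX is terminal -1 (O); from ..X/O../.OX depth 7

X winning at [..X/O../.OX]: True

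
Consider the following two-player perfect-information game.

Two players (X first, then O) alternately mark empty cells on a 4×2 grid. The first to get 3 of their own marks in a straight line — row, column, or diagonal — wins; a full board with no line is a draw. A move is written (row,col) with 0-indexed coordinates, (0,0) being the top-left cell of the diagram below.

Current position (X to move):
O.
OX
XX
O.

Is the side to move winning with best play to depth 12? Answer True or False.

X winning at [O./OX/XX/O.]: True

[O./OX/XX/O.] X move#1: (0,1):+1/OX/OX/XX/O.*, (3,1):+1/O./OX/XX/OX
[OX/OX/XX/O.] end (terminal -1, O#2); searched O./OX/XX/O. to 12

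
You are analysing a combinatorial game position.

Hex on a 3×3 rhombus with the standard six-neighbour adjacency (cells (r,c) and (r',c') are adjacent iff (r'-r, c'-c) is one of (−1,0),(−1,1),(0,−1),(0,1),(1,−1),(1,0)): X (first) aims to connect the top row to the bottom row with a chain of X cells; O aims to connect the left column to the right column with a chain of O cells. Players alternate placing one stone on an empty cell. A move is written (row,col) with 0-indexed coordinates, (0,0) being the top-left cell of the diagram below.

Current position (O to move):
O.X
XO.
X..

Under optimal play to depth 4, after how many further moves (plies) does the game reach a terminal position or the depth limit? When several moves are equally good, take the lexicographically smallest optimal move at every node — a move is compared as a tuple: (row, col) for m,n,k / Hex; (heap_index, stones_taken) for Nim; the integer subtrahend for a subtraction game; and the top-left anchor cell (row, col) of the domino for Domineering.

PV length from [O.X/XO./X..]: 4 plies

p1 O@[O.X/XO./X..]: (0,1)[OOX/XO./X..]-1* (1,2)[O.X/XOO/X..]-1 (2,1)[O.X/XO./XO.]-1 (2,2)[O.X/XO./X.O]-1
p2 X@[OOX/XO./X..]: (1,2)[OOX/XOX/X..]+1* (2,1)[OOX/XO./XX.]-1 (2,2)[OOX/XO./X.X]-1
p3 O@[OOX/XOX/X..]: (2,1)[OOX/XOX/XO.]-1* (2,2)[OOX/XOX/X.O]-1
p4 X@[OOX/XOX/XO.]: (2,2)[OOX/XOX/XOX]+1*
p5 O@[OOX/XOX/XOX] terminal -1; root [O.X/XO./X..] d4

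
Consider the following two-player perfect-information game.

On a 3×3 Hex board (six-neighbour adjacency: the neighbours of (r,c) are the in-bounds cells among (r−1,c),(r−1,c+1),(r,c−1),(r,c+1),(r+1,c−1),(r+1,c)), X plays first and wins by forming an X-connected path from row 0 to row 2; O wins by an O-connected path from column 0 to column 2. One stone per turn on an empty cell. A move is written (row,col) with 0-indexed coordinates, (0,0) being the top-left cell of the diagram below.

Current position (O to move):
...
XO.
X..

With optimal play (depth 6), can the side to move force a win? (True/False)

[.../XO./X..] O move#1: (0,0):-1/O../XO./X..*, (0,1):-1/.O./XO./X.., (0,2):-1/..O/XO./X.., (1,2):-1/.../XOO/X.., (2,1):-1/.../XO./XO., (2,2):-1/.../XO./X.O
[O../XO./X..] X move#2: (0,1):+1/OX./XO./X..*, (0,2):+1/O.X/XO./X.., (1,2):+1/O../XOX/X.., (2,1):-1/O../XO./XX., (2,2):-1/O../XO./X.X
[OX./XO./X..] end (terminal -1, O#3); searched .../XO./X.. to 6

O winning at [.../XO./X..]: False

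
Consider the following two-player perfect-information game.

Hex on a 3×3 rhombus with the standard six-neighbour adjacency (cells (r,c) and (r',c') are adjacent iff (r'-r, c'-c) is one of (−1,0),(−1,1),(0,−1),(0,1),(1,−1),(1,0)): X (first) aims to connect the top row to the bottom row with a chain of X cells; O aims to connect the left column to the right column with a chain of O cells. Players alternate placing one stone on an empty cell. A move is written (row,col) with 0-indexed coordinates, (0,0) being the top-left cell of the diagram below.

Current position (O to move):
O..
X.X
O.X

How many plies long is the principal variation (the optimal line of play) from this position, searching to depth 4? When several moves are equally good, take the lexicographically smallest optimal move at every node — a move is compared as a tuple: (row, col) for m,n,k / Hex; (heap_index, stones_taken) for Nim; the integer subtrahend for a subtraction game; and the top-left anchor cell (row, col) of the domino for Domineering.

[O../X.X/O.X] O move#1: (0,1):-1/OO./X.X/O.X, (0,2):+1/O.O/X.X/O.X*, (1,1):-1/O../XOX/O.X, (2,1):-1/O../X.X/OOX
[O.O/X.X/O.X] X move#2: (0,1):-1/OXO/X.X/O.X*, (1,1):-1/O.O/XXX/O.X, (2,1):-1/O.O/X.X/OXX
[OXO/X.X/O.X] O move#3: (1,1):+1/OXO/XOX/O.X*, (2,1):-1/OXO/X.X/OOX
[OXO/XOX/O.X] end (terminal -1, X#4); searched O../X.X/O.X to 4

PV length from [O../X.X/O.X]: 3 plies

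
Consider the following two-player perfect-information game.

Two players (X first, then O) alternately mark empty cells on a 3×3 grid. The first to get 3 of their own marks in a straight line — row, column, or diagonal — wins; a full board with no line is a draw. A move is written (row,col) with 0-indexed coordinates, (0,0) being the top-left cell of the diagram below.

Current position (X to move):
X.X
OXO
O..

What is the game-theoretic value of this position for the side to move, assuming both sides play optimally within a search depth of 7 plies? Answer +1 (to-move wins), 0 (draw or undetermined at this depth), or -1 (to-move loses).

ply 1, X at X.X/OXO/O.. | (0,1)=+1→XXX/OXO/O..*; (2,1)=+1→X.X/OXO/OX.; (2,2)=+1→X.X/OXO/O.X
ply 2: XXX/OXO/O.. is terminal -1 (O); from X.X/OXO/O.. depth 7

value(X.X/OXO/O.., X) = +1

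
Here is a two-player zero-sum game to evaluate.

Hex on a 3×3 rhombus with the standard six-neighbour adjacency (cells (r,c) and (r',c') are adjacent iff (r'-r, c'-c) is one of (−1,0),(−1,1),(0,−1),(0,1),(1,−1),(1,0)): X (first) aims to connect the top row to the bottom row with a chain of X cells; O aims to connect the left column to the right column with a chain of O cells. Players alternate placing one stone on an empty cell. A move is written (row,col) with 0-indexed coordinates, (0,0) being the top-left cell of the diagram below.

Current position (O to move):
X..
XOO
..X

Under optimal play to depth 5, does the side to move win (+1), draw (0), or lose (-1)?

value(X../XOO/..X, O) = +1

[X../XOO/..X] O move#1: (0,1):-1/XO./XOO/..X, (0,2):-1/X.O/XOO/..X, (2,0):+1/X../XOO/O.X*, (2,1):-1/X../XOO/.OX
[X../XOO/O.X] end (terminal -1, X#2); searched X../XOO/..X to 5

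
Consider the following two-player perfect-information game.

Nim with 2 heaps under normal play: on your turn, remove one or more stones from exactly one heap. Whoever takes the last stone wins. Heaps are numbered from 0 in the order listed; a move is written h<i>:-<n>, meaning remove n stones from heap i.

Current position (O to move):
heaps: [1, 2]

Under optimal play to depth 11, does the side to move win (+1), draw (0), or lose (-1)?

value((1,2), O) = +1

[(1,2)] O move#1: h0:-1:-1/(0,2), h1:-1:+1/(1,1)*, h1:-2:-1/(1,0)
[(1,1)] X move#2: h0:-1:-1/(0,1)*, h1:-1:-1/(1,0)
[(0,1)] O move#3: h1:-1:+1/(0,0)*
[(0,0)] end (terminal -1, X#4); searched (1,2) to 11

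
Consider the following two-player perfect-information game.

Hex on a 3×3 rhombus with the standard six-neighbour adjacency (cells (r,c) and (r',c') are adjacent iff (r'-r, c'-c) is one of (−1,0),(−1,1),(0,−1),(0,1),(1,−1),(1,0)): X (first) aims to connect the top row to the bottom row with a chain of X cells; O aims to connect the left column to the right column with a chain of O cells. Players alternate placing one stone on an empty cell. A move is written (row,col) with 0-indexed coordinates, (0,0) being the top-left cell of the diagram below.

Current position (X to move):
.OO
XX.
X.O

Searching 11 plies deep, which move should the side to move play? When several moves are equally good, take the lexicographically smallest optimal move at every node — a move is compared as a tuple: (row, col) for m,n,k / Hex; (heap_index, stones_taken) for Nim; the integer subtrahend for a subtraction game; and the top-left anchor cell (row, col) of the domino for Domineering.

p1 X@[.OO/XX./X.O]: (0,0)[XOO/XX./X.O]+1* (1,2)[.OO/XXX/X.O]-1 (2,1)[.OO/XX./XXO]-1
p2 O@[XOO/XX./X.O] terminal -1; root [.OO/XX./X.O] d11

X's best at [.OO/XX./X.O]: (0,0)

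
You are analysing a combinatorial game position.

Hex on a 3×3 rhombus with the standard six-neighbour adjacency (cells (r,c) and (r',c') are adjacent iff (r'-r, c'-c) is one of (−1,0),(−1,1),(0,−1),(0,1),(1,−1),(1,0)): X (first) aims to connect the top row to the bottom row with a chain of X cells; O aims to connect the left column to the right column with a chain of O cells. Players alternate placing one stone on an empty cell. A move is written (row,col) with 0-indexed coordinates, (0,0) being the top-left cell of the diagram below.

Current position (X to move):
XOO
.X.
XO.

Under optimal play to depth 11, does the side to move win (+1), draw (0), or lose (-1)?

[XOO/.X./XO.] X move#1: (1,0):+1/XOO/XX./XO.*, (1,2):-1/XOO/.XX/XO., (2,2):-1/XOO/.X./XOX
[XOO/XX./XO.] end (terminal -1, O#2); searched XOO/.X./XO. to 11

value(XOO/.X./XO., X) = +1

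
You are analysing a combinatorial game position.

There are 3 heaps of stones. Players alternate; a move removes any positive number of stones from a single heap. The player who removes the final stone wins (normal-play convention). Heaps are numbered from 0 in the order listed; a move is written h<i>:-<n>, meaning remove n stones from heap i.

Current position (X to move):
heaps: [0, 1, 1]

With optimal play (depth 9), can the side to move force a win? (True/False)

[(0,1,1)] X move#1: h1:-1:-1/(0,0,1)*, h2:-1:-1/(0,1,0)
[(0,0,1)] O move#2: h2:-1:+1/(0,0,0)*
[(0,0,0)] end (terminal -1, X#3); searched (0,1,1) to 9

X winning at [(0,1,1)]: False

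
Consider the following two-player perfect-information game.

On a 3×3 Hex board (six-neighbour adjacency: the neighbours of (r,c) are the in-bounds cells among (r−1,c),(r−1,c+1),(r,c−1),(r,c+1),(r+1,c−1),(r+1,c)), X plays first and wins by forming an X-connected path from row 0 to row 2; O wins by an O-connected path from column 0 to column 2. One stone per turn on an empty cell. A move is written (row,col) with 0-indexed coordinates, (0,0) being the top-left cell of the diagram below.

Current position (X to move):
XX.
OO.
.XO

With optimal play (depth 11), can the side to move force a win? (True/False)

[XX./OO./.XO] X move#1: (0,2):-1/XXX/OO./.XO*, (1,2):-1/XX./OOX/.XO, (2,0):-1/XX./OO./XXO
[XXX/OO./.XO] O move#2: (1,2):+1/XXX/OOO/.XO*, (2,0):-1/XXX/OO./OXO
[XXX/OOO/.XO] end (terminal -1, X#3); searched XX./OO./.XO to 11

X winning at [XX./OO./.XO]: False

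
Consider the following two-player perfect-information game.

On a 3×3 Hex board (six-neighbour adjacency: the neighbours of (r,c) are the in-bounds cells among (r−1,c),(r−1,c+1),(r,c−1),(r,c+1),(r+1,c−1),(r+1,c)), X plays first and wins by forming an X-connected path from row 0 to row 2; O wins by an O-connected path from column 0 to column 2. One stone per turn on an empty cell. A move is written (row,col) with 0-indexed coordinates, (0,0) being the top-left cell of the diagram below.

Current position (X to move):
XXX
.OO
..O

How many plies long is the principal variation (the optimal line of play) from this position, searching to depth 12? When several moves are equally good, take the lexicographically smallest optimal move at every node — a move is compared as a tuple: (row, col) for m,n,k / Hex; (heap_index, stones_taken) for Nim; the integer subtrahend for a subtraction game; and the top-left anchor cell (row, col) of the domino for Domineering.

[XXX/.OO/..O] X move#1: (1,0):-1/XXX/XOO/..O*, (2,0):-1/XXX/.OO/X.O, (2,1):-1/XXX/.OO/.XO
[XXX/XOO/..O] O move#2: (2,0):+1/XXX/XOO/O.O*, (2,1):-1/XXX/XOO/.OO
[XXX/XOO/O.O] end (terminal -1, X#3); searched XXX/.OO/..O to 12

PV length from [XXX/.OO/..O]: 2 plies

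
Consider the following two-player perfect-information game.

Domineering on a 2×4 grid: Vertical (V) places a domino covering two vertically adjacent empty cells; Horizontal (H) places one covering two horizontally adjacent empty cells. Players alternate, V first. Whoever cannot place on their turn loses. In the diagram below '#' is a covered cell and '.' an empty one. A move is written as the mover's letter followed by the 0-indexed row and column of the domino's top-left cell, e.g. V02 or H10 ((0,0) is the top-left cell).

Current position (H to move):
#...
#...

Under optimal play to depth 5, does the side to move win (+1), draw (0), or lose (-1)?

value(#.../#..., H) = +1

ply 1, H at #.../#... | H01=+1→###./#...*; H02=+1→#.##/#...; H11=+1→#.../###.; H12=+1→#.../#.##
ply 2, V at ###./#... | V03=-1→####/#..#*
ply 3, H at ####/#..# | H11=+1→####/####*
ply 4: ####/#### is terminal -1 (V); from #.../#... depth 5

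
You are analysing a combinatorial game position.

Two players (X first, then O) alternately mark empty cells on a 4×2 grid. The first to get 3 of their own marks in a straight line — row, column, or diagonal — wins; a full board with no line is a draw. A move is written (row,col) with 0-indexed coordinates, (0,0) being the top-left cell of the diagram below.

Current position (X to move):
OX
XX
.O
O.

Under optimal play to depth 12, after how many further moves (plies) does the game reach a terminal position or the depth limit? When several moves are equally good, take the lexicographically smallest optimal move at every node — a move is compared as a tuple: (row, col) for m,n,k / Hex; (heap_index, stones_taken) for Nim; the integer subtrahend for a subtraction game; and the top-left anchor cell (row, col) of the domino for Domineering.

ply 1, X at OX/XX/.O/O. | (2,0)=+0→OX/XX/XO/O.*; (3,1)=+0→OX/XX/.O/OX
ply 2, O at OX/XX/XO/O. | (3,1)=+0→OX/XX/XO/OO*
ply 3: OX/XX/XO/OO is terminal +0 (X); from OX/XX/.O/O. depth 12

PV length from [OX/XX/.O/O.]: 2 plies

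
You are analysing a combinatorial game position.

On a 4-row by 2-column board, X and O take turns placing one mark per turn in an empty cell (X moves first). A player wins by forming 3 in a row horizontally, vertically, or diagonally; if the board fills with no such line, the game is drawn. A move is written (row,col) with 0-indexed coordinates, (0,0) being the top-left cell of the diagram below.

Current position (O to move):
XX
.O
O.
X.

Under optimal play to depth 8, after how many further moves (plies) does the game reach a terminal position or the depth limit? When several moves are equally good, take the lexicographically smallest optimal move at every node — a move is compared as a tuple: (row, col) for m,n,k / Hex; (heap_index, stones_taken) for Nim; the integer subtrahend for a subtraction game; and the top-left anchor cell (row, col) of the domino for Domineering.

[XX/.O/O./X.] O move#1: (1,0):+0/XX/OO/O./X.*, (2,1):+0/XX/.O/OO/X., (3,1):+0/XX/.O/O./XO
[XX/OO/O./X.] X move#2: (2,1):+0/XX/OO/OX/X.*, (3,1):+0/XX/OO/O./XX
[XX/OO/OX/X.] O move#3: (3,1):+0/XX/OO/OX/XO*
[XX/OO/OX/XO] end (terminal +0, X#4); searched XX/.O/O./X. to 8

PV length from [XX/.O/O./X.]: 3 plies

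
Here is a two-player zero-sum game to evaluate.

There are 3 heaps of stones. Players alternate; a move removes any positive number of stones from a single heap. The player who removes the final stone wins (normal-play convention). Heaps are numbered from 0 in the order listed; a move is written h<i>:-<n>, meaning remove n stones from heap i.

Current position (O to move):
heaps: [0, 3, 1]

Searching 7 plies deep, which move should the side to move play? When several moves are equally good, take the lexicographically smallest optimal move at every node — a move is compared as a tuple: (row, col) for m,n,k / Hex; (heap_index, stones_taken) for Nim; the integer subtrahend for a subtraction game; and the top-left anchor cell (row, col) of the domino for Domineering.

O's best at [(0,3,1)]: h1:-2

[(0,3,1)] O move#1: h1:-1:-1/(0,2,1), h1:-2:+1/(0,1,1)*, h1:-3:-1/(0,0,1), h2:-1:-1/(0,3,0)
[(0,1,1)] X move#2: h1:-1:-1/(0,0,1)*, h2:-1:-1/(0,1,0)
[(0,0,1)] O move#3: h2:-1:+1/(0,0,0)*
[(0,0,0)] end (terminal -1, X#4); searched (0,3,1) to 7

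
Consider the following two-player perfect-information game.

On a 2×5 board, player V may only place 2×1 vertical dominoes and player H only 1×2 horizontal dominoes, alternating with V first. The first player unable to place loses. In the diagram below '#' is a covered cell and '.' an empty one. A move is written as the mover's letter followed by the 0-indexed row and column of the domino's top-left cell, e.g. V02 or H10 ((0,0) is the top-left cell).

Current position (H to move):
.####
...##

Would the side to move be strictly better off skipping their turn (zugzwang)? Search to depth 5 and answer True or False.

zugzwang(.####/...##, H) = False

[.####/...##] H move#1: H10:+1/.####/##.##*, H11:-1/.####/.####
[.####/##.##] end (terminal -1, V#2); searched .####/...## to 5
if H skipped the turn, V would face:
~ [.####/...##] V move#1: V00:-1/#####/#..##*
~ [#####/#..##] H move#2: H11:+1/#####/#####*
~ [#####/#####] end (terminal -1, V#3); searched .####/...## to 5
compare (H): move=+1 vs pass=+1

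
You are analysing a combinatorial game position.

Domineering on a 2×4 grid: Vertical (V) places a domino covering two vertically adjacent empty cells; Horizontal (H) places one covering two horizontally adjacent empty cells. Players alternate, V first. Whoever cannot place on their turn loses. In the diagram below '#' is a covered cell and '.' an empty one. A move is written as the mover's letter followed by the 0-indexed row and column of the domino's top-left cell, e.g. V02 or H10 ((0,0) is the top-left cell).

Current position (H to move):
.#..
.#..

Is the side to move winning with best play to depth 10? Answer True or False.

H winning at [.#../.#..]: True

ply 1, H at .#../.#.. | H02=+1→.###/.#..*; H12=+1→.#../.###
ply 2, V at .###/.#.. | V00=-1→####/##..*
ply 3, H at ####/##.. | H12=+1→####/####*
ply 4: ####/#### is terminal -1 (V); from .#../.#.. depth 10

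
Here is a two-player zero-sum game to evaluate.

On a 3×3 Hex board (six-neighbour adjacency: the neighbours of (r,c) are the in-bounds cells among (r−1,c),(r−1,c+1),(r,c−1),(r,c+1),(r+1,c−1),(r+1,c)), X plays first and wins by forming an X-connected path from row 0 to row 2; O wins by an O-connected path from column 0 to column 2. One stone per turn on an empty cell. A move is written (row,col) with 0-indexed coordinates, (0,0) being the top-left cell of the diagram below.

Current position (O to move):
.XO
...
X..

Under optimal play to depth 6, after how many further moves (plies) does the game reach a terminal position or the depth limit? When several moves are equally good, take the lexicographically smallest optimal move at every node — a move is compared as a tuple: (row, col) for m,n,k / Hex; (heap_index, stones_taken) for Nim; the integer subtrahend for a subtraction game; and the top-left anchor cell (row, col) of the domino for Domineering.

PV length from [.XO/.../X..]: 2 plies

p1 O@[.XO/.../X..]: (0,0)[OXO/.../X..]-1* (1,0)[.XO/O../X..]-1 (1,1)[.XO/.O./X..]-1 (1,2)[.XO/..O/X..]-1 (2,1)[.XO/.../XO.]-1 (2,2)[.XO/.../X.O]-1
p2 X@[OXO/.../X..]: (1,0)[OXO/X../X..]+1* (1,1)[OXO/.X./X..]+1 (1,2)[OXO/..X/X..]+1 (2,1)[OXO/.../XX.]+1 (2,2)[OXO/.../X.X]+1
p3 O@[OXO/X../X..] terminal -1; root [.XO/.../X..] d6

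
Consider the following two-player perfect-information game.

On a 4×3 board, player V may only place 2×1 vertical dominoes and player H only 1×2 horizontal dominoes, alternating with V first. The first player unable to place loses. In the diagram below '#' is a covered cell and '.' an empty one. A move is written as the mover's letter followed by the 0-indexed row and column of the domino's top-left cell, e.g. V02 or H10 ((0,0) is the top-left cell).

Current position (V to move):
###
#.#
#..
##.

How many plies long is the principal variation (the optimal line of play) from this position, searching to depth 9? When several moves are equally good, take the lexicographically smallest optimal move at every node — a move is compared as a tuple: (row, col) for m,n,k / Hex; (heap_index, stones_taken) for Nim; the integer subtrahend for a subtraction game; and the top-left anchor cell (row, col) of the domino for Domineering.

PV length from [###/#.#/#../##.]: 1 ply

p1 V@[###/#.#/#../##.]: V11[###/###/##./##.]+1* V22[###/#.#/#.#/###]+1
p2 H@[###/###/##./##.] terminal -1; root [###/#.#/#../##.] d9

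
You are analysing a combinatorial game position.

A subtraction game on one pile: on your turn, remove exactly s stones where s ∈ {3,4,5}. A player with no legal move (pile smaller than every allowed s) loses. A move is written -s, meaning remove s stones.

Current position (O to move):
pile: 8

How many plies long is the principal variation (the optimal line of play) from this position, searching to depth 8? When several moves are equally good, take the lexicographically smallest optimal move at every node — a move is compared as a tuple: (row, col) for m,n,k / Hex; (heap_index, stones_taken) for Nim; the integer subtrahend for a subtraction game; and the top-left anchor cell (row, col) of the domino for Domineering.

PV length from [8]: 2 plies

p1 O@[8]: -3[5]-1* -4[4]-1 -5[3]-1
p2 X@[5]: -3[2]+1* -4[1]+1 -5[0]+1
p3 O@[2] terminal -1; root [8] d8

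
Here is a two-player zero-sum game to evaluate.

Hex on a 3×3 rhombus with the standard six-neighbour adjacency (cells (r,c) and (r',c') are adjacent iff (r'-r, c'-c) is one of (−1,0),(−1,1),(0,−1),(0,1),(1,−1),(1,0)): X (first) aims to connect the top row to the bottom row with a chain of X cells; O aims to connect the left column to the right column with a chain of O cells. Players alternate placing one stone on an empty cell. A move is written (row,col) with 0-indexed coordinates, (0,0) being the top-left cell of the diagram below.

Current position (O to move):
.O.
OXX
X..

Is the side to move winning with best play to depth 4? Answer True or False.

p1 O@[.O./OXX/X..]: (0,0)[OO./OXX/X..]-1 (0,2)[.OO/OXX/X..]+1* (2,1)[.O./OXX/XO.]-1 (2,2)[.O./OXX/X.O]-1
p2 X@[.OO/OXX/X..] terminal -1; root [.O./OXX/X..] d4

O winning at [.O./OXX/X..]: True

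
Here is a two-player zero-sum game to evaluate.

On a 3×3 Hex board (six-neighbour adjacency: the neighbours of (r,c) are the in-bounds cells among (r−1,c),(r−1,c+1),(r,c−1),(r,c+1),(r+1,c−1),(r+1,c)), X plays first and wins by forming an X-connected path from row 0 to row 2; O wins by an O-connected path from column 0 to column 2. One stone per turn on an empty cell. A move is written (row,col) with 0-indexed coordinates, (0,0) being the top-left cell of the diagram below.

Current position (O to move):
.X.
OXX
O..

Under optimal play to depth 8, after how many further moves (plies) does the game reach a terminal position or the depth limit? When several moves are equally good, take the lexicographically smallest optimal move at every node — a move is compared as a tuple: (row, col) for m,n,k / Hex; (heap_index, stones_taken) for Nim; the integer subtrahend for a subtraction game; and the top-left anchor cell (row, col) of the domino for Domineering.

PV length from [.X./OXX/O..]: 4 plies

ply 1, O at .X./OXX/O.. | (0,0)=-1→OX./OXX/O..*; (0,2)=-1→.XO/OXX/O..; (2,1)=-1→.X./OXX/OO.; (2,2)=-1→.X./OXX/O.O
ply 2, X at OX./OXX/O.. | (0,2)=+1→OXX/OXX/O..*; (2,1)=+1→OX./OXX/OX.; (2,2)=+1→OX./OXX/O.X
ply 3, O at OXX/OXX/O.. | (2,1)=-1→OXX/OXX/OO.*; (2,2)=-1→OXX/OXX/O.O
ply 4, X at OXX/OXX/OO. | (2,2)=+1→OXX/OXX/OOX*
ply 5: OXX/OXX/OOX is terminal -1 (O); from .X./OXX/O.. depth 8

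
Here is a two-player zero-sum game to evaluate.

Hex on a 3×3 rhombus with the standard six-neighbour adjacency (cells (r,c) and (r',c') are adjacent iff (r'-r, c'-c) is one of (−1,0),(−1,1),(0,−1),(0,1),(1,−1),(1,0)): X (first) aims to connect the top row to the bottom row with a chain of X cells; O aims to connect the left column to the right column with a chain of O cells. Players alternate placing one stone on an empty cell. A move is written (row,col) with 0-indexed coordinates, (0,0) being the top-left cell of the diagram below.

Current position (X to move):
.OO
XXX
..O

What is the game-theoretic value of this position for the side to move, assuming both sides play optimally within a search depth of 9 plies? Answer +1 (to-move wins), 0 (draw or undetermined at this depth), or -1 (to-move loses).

p1 X@[.OO/XXX/..O]: (0,0)[XOO/XXX/..O]+1* (2,0)[.OO/XXX/X.O]-1 (2,1)[.OO/XXX/.XO]-1
p2 O@[XOO/XXX/..O]: (2,0)[XOO/XXX/O.O]-1* (2,1)[XOO/XXX/.OO]-1
p3 X@[XOO/XXX/O.O]: (2,1)[XOO/XXX/OXO]+1*
p4 O@[XOO/XXX/OXO] terminal -1; root [.OO/XXX/..O] d9

value(.OO/XXX/..O, X) = +1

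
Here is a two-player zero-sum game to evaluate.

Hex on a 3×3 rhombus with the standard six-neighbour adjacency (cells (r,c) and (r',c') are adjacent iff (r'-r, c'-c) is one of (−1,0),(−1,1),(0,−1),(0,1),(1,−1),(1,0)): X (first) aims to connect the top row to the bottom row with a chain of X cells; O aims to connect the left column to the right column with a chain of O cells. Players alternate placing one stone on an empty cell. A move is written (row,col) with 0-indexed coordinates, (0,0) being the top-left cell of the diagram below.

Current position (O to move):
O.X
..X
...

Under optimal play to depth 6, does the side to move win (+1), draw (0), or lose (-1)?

value(O.X/..X/..., O) = -1

[O.X/..X/...] O move#1: (0,1):-1/OOX/..X/...*, (1,0):-1/O.X/O.X/..., (1,1):-1/O.X/.OX/..., (2,0):-1/O.X/..X/O.., (2,1):-1/O.X/..X/.O., (2,2):-1/O.X/..X/..O
[OOX/..X/...] X move#2: (1,0):+1/OOX/X.X/...*, (1,1):+1/OOX/.XX/..., (2,0):+1/OOX/..X/X.., (2,1):+1/OOX/..X/.X., (2,2):+1/OOX/..X/..X
[OOX/X.X/...] O move#3: (1,1):-1/OOX/XOX/...*, (2,0):-1/OOX/X.X/O.., (2,1):-1/OOX/X.X/.O., (2,2):-1/OOX/X.X/..O
[OOX/XOX/...] X move#4: (2,0):+1/OOX/XOX/X..*, (2,1):+1/OOX/XOX/.X., (2,2):+1/OOX/XOX/..X
[OOX/XOX/X..] O move#5: (2,1):-1/OOX/XOX/XO.*, (2,2):-1/OOX/XOX/X.O
[OOX/XOX/XO.] X move#6: (2,2):+1/OOX/XOX/XOX*
[OOX/XOX/XOX] end (terminal -1, O#7); searched O.X/..X/... to 6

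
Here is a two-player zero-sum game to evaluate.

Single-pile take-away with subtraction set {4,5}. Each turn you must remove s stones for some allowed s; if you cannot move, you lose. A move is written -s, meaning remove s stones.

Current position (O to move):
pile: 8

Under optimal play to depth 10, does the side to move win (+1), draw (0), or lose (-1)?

value(8, O) = +1

[8] O move#1: -4:-1/4, -5:+1/3*
[3] end (terminal -1, X#2); searched 8 to 10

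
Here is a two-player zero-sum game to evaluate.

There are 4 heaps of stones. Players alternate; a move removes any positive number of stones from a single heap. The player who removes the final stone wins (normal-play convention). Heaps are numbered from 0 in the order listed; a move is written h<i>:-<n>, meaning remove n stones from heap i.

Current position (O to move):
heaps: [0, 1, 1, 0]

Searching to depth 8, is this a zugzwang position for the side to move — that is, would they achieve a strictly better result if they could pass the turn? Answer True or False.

[(0,1,1,0)] O move#1: h1:-1:-1/(0,0,1,0)*, h2:-1:-1/(0,1,0,0)
[(0,0,1,0)] X move#2: h2:-1:+1/(0,0,0,0)*
[(0,0,0,0)] end (terminal -1, O#3); searched (0,1,1,0) to 8
if O skipped the turn, X would face:
~ [(0,1,1,0)] X move#1: h1:-1:-1/(0,0,1,0)*, h2:-1:-1/(0,1,0,0)
~ [(0,0,1,0)] O move#2: h2:-1:+1/(0,0,0,0)*
~ [(0,0,0,0)] end (terminal -1, X#3); searched (0,1,1,0) to 8
compare (O): move=-1 vs pass=+1

zugzwang((0,1,1,0), O) = True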